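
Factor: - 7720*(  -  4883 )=2^3*5^1*19^1 * 193^1*257^1 = 37696760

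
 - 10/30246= - 5/15123 = -  0.00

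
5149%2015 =1119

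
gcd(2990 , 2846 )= 2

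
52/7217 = 52/7217 =0.01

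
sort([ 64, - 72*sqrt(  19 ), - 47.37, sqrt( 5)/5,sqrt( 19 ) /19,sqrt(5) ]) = [ - 72* sqrt( 19 ) , -47.37,sqrt( 19)/19, sqrt( 5) /5, sqrt(5),64] 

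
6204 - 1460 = 4744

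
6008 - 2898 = 3110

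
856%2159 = 856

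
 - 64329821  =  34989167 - 99318988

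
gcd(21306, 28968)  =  6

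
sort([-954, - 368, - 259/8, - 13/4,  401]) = [-954, - 368,-259/8,  -  13/4,401 ] 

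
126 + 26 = 152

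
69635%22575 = 1910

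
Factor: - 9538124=- 2^2*  433^1*5507^1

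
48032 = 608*79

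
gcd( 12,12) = 12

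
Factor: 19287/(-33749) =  - 3^2 * 2143^1 *33749^ (  -  1 )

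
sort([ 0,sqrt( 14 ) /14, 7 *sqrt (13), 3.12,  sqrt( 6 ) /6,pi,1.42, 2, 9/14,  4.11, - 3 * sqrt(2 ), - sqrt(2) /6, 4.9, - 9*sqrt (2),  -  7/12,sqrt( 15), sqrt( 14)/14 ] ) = [  -  9 * sqrt(2 ),-3*sqrt (2 ), - 7/12,  -  sqrt(2 )/6 , 0,sqrt( 14 ) /14, sqrt( 14)/14, sqrt( 6) /6 , 9/14, 1.42, 2,3.12, pi,sqrt( 15), 4.11 , 4.9,7*sqrt(13) ] 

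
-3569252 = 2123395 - 5692647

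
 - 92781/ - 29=92781/29 = 3199.34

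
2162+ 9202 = 11364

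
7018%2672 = 1674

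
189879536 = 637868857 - 447989321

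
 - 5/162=  -  1 + 157/162 = - 0.03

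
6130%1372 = 642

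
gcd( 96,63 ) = 3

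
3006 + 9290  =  12296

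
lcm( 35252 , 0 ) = 0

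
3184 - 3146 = 38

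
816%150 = 66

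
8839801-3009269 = 5830532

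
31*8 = 248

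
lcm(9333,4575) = 233325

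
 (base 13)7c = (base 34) 31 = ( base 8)147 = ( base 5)403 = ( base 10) 103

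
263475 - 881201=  - 617726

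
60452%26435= 7582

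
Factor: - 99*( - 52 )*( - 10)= - 2^3*3^2*5^1*11^1*13^1=- 51480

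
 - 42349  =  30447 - 72796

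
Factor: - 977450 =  - 2^1* 5^2  *113^1*173^1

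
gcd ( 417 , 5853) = 3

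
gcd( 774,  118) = 2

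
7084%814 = 572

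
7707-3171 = 4536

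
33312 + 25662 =58974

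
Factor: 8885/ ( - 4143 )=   -  3^( - 1)*5^1*1381^( - 1)*1777^1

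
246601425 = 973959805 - 727358380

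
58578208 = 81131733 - 22553525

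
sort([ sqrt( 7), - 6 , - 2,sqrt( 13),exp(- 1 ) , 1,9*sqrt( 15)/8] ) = [ - 6, - 2,exp(-1), 1,sqrt( 7),sqrt( 13), 9*sqrt( 15)/8 ] 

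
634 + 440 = 1074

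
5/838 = 5/838 = 0.01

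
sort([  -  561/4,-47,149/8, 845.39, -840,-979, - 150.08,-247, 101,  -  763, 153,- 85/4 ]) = [  -  979,-840,  -  763,  -  247 ,-150.08, - 561/4 , - 47, -85/4, 149/8 , 101,153,845.39] 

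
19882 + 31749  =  51631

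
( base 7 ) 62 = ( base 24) 1K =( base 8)54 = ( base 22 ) 20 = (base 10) 44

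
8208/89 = 92+20/89 = 92.22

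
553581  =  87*6363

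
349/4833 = 349/4833 = 0.07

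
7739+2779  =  10518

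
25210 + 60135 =85345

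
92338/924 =99  +  431/462 = 99.93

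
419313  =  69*6077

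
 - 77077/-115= 77077/115  =  670.23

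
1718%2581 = 1718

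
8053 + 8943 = 16996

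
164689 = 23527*7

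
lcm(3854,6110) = 250510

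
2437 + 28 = 2465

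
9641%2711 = 1508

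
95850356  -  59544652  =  36305704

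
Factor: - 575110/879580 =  - 2^( - 1)*13^( - 1)*17^1 = - 17/26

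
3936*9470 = 37273920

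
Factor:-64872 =-2^3*3^2*17^1*53^1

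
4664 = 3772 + 892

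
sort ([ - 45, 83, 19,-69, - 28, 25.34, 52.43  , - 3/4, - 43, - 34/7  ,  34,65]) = [ - 69, - 45, - 43, - 28, - 34/7,-3/4,19,25.34 , 34, 52.43,65,83] 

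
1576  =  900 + 676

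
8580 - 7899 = 681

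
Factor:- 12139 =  - 61^1*199^1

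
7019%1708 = 187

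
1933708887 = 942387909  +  991320978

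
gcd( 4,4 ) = 4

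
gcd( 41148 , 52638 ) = 6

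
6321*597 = 3773637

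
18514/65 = 18514/65=284.83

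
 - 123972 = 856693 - 980665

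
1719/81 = 21 +2/9 = 21.22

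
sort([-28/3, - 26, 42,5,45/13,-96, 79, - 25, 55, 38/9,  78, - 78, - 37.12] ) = [ - 96,-78 , - 37.12,-26, -25,-28/3, 45/13 , 38/9, 5,42, 55 , 78, 79] 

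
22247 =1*22247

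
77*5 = 385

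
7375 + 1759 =9134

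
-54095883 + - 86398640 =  - 140494523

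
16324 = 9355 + 6969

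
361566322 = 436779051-75212729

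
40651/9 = 4516 + 7/9 = 4516.78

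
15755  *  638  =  10051690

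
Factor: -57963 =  - 3^1 * 139^2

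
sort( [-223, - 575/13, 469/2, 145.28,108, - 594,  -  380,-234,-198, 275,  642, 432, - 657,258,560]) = [ - 657, - 594, - 380, - 234, - 223, - 198, - 575/13,  108, 145.28, 469/2, 258, 275 , 432, 560, 642 ] 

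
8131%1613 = 66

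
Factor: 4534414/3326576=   2^ ( - 3) * 11^(-1)*41^ ( - 1)*199^1 * 461^( - 1)*11393^1=2267207/1663288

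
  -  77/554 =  - 77/554 = -0.14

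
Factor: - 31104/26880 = -2^(-1)*3^4*5^( - 1 ) * 7^(  -  1) = - 81/70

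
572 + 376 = 948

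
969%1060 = 969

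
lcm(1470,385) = 16170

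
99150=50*1983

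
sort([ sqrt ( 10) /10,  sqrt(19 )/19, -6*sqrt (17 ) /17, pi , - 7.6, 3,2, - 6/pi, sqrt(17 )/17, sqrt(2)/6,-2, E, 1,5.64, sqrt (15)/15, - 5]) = [-7.6, -5, - 2,  -  6/pi, - 6*sqrt(17) /17 , sqrt(19)/19,sqrt( 2)/6,  sqrt( 17 )/17, sqrt(15)/15, sqrt(10)/10, 1, 2,E, 3, pi,5.64]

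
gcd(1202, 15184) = 2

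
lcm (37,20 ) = 740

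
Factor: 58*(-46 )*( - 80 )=213440 = 2^6*5^1*23^1*29^1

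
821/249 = 3 + 74/249 = 3.30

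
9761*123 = 1200603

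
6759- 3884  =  2875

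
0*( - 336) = 0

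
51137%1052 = 641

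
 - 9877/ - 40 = 246+ 37/40 = 246.93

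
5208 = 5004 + 204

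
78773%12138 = 5945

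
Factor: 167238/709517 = 2^1*3^3*107^( - 1)*163^1*349^( - 1) = 8802/37343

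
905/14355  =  181/2871 = 0.06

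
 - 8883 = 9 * ( - 987 ) 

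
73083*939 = 68624937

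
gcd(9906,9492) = 6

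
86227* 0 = 0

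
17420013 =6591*2643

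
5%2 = 1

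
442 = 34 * 13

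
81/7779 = 27/2593 = 0.01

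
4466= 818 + 3648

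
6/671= 6/671 = 0.01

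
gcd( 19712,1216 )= 64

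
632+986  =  1618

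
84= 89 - 5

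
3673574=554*6631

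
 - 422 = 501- 923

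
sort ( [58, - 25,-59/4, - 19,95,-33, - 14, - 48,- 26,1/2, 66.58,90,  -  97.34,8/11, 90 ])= [- 97.34, -48, - 33, - 26,  -  25,  -  19,  -  59/4, - 14,1/2,8/11,58, 66.58,90,90, 95]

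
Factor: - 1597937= - 11^1*145267^1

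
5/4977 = 5/4977 = 0.00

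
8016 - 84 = 7932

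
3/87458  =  3/87458 = 0.00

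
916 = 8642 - 7726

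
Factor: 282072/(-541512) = -511/981 = -3^( - 2)*7^1*73^1*109^( - 1)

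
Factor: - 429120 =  - 2^6*3^2 * 5^1*149^1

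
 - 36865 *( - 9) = 331785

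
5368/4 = 1342 = 1342.00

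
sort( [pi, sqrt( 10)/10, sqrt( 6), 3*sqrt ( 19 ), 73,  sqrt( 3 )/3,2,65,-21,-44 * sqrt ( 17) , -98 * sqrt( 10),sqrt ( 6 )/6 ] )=[ - 98*sqrt( 10 ), - 44*sqrt(17), - 21,sqrt( 10)/10,  sqrt( 6 ) /6,  sqrt(3)/3,2,sqrt( 6),pi,3*  sqrt(19), 65,73]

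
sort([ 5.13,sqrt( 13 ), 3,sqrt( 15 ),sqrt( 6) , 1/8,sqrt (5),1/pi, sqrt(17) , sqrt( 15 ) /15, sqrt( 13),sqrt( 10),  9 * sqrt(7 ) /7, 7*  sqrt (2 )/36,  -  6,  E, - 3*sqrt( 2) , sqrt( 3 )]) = [ - 6, - 3*sqrt( 2), 1/8, sqrt( 15)/15, 7*sqrt( 2)/36, 1/pi, sqrt( 3),  sqrt( 5 ), sqrt( 6),E,3 , sqrt (10 ),9*sqrt( 7) /7,sqrt(13), sqrt( 13), sqrt(15), sqrt( 17),5.13] 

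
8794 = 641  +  8153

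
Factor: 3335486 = 2^1*7^1 * 11^3*179^1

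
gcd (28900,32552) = 4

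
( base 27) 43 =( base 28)3R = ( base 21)56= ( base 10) 111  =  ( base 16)6f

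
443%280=163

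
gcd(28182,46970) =9394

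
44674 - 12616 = 32058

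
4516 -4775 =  - 259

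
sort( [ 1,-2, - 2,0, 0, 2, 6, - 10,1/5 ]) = [-10,-2, - 2, 0, 0, 1/5, 1, 2, 6 ]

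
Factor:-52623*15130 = -2^1*3^3*5^1*17^1 * 89^1*1949^1 = - 796185990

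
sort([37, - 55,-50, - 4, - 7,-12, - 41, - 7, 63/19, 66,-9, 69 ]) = [ - 55, - 50, - 41, - 12, - 9,-7 ,-7, - 4,  63/19, 37, 66,69]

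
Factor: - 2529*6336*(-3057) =48984585408 = 2^6*3^5 * 11^1*281^1*1019^1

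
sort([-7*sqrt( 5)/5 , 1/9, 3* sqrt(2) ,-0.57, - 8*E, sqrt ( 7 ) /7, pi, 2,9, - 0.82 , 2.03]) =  [ - 8*E, - 7*sqrt(5) /5,-0.82, - 0.57, 1/9, sqrt(7)/7, 2, 2.03, pi,3*sqrt(2), 9] 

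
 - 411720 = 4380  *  ( - 94)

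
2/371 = 2/371   =  0.01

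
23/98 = 23/98 = 0.23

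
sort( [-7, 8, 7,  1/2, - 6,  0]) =[ - 7, - 6 , 0 , 1/2, 7, 8]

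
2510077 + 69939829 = 72449906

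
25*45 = 1125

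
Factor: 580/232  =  5/2= 2^ ( - 1 )*  5^1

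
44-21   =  23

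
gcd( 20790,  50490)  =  2970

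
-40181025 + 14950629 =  - 25230396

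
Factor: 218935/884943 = 3^(-2)*5^1*43787^1*98327^( - 1)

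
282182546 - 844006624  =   - 561824078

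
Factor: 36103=79^1*457^1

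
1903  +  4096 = 5999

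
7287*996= 7257852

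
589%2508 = 589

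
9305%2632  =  1409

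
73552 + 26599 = 100151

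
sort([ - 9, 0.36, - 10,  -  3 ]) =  [ - 10, - 9,  -  3,  0.36]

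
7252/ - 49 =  - 148/1 = - 148.00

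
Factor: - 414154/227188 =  - 937/514 = -2^( - 1)*257^( - 1)*937^1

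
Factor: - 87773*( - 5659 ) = 496707407 = 7^1*5659^1*12539^1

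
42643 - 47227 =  - 4584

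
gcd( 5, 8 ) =1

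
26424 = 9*2936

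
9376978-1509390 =7867588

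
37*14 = 518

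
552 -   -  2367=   2919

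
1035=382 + 653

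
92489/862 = 92489/862= 107.30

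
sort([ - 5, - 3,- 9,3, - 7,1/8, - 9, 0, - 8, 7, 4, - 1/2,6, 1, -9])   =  [ - 9  , - 9,- 9, - 8, - 7, - 5, - 3, - 1/2, 0,1/8,1 , 3,4, 6, 7]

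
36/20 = 9/5 = 1.80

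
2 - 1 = 1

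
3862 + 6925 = 10787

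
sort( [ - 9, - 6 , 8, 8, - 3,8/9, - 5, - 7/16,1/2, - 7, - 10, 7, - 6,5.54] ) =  [ - 10, - 9, - 7 , - 6, - 6 , - 5,-3 ,  -  7/16, 1/2, 8/9, 5.54, 7,  8, 8 ]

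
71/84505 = 71/84505 = 0.00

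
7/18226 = 7/18226 = 0.00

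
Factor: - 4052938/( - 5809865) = 2^1*5^(-1 )*31^( - 1 )*37483^(-1)*2026469^1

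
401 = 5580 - 5179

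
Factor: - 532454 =  -  2^1 * 13^1 * 20479^1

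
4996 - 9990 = -4994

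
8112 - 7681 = 431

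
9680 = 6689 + 2991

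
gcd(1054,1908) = 2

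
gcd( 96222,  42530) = 2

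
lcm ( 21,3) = 21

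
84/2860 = 21/715 = 0.03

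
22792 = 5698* 4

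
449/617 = 449/617=0.73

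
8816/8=1102 = 1102.00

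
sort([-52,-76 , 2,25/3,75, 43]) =[- 76,-52, 2, 25/3, 43, 75]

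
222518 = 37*6014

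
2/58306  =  1/29153=0.00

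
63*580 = 36540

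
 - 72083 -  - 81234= 9151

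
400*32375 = 12950000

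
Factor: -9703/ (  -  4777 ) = 17^(-1 )*31^1*281^ ( - 1 )*313^1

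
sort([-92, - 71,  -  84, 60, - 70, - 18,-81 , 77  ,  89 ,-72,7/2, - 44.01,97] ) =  [ - 92,-84,  -  81, - 72  , - 71 ,-70,  -  44.01, - 18, 7/2, 60 , 77 , 89,97] 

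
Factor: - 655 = -5^1 *131^1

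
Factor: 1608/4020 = 2/5=2^1*5^( -1 ) 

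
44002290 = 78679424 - 34677134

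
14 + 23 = 37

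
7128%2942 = 1244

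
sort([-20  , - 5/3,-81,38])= [ - 81, -20, - 5/3 , 38]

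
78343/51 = 1536 + 7/51 = 1536.14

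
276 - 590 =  - 314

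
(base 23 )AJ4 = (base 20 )e6b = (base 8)13143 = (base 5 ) 140411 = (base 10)5731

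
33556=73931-40375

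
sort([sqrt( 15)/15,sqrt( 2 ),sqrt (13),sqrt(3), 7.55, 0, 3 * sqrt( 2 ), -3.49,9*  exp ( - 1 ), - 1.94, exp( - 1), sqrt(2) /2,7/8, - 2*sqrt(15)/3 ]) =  [ - 3.49, - 2*sqrt(  15) /3, - 1.94 , 0,sqrt(15 ) /15,exp( - 1),sqrt(2 )/2,7/8, sqrt( 2 ), sqrt(3), 9*exp( - 1 ), sqrt ( 13),3*sqrt( 2 ), 7.55] 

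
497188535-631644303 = - 134455768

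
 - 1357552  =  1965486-3323038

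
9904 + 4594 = 14498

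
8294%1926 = 590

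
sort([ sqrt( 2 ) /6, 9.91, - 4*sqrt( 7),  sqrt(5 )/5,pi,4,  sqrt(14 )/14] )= [ -4*sqrt( 7 ),sqrt( 2 )/6, sqrt( 14) /14,sqrt( 5 )/5, pi,4,9.91 ]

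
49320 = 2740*18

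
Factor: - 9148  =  -2^2 * 2287^1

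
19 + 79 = 98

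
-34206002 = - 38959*878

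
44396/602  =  22198/301  =  73.75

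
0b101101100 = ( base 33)B1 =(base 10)364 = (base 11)301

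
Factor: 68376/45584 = 2^ (-1) *3^1 = 3/2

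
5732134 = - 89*( - 64406 ) 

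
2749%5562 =2749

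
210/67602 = 35/11267 = 0.00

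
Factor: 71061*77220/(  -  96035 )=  - 2^2*3^4 * 11^1*13^1*19207^ (- 1 )*23687^1 =- 1097466084/19207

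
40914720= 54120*756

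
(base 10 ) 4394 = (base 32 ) 49a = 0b1000100101010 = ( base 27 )60K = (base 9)6022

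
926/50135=926/50135 = 0.02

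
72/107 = 72/107 = 0.67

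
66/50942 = 33/25471 = 0.00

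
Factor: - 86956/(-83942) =43478/41971 = 2^1*19^(-1)*47^(- 2)*21739^1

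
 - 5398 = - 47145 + 41747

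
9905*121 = 1198505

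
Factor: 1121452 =2^2 * 139^1 *2017^1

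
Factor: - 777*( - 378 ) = 293706 = 2^1*3^4*7^2*37^1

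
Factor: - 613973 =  - 257^1*2389^1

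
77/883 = 77/883=0.09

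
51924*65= 3375060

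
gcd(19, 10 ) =1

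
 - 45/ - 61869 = 15/20623 =0.00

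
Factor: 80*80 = 2^8  *5^2 = 6400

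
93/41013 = 1/441 = 0.00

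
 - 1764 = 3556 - 5320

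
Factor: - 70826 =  - 2^1 * 7^1 * 5059^1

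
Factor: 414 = 2^1*3^2*23^1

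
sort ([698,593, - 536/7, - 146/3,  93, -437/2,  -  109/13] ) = [ -437/2, - 536/7, - 146/3,-109/13,93, 593, 698] 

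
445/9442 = 445/9442 = 0.05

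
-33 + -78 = -111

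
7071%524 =259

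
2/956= 1/478= 0.00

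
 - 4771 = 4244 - 9015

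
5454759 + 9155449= 14610208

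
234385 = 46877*5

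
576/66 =8  +  8/11  =  8.73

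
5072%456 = 56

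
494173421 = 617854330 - 123680909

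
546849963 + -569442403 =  - 22592440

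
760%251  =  7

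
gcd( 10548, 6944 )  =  4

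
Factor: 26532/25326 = 2^1*3^( - 1 )*7^(-1)*11^1= 22/21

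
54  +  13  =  67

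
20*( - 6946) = - 138920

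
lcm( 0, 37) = 0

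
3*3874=11622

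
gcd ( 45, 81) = 9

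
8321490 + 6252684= 14574174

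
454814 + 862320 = 1317134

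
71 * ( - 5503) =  - 390713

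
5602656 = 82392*68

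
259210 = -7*( - 37030 )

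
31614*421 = 13309494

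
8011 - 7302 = 709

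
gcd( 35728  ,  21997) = 1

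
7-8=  - 1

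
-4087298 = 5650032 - 9737330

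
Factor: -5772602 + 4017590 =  -1755012 = - 2^2*3^1*7^1*17^1*1229^1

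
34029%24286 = 9743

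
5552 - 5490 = 62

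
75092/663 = 75092/663 = 113.26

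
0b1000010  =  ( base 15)46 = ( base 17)3f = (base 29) 28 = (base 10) 66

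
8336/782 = 4168/391 = 10.66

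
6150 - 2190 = 3960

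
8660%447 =167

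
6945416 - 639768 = 6305648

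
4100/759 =5 + 305/759  =  5.40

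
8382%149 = 38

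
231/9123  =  77/3041  =  0.03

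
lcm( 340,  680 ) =680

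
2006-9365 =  - 7359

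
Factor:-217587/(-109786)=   2^( - 1)*3^1 * 17^ ( - 1) * 29^1* 41^1*61^1*3229^( - 1)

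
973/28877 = 973/28877 = 0.03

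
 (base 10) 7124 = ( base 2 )1101111010100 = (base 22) EFI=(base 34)65I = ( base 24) c8k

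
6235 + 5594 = 11829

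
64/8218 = 32/4109 = 0.01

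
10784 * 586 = 6319424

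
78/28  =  39/14 = 2.79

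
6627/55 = 120 + 27/55= 120.49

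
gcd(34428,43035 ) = 8607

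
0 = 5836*0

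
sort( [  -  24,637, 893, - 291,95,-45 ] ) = [ - 291, - 45,- 24, 95, 637, 893]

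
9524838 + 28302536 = 37827374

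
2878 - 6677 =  - 3799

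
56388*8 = 451104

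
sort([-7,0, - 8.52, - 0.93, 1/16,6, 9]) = [ - 8.52, - 7, - 0.93,0 , 1/16, 6, 9 ] 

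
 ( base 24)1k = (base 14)32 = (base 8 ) 54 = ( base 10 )44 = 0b101100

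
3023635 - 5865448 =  - 2841813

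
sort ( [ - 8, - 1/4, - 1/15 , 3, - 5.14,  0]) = [ - 8, - 5.14, - 1/4, - 1/15,  0, 3 ] 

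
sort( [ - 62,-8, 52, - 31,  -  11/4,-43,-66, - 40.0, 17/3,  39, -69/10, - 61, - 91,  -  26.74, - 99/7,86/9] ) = [ - 91 , -66, - 62,-61,-43,-40.0,- 31, - 26.74,- 99/7,- 8,-69/10,  -  11/4, 17/3,86/9, 39,  52 ]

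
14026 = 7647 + 6379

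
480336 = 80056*6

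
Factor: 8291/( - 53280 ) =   -  2^( - 5)*3^( - 2 )*5^(-1) * 37^( - 1 )*8291^1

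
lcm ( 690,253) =7590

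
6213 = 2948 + 3265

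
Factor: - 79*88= - 2^3*11^1*79^1=-6952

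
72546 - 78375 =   -  5829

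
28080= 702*40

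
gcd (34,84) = 2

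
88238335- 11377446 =76860889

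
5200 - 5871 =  - 671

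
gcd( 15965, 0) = 15965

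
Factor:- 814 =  - 2^1*11^1* 37^1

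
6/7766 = 3/3883 = 0.00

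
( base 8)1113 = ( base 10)587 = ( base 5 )4322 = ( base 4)21023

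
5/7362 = 5/7362 = 0.00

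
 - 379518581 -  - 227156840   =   - 152361741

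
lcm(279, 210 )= 19530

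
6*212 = 1272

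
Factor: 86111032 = 2^3* 7^2*107^1*2053^1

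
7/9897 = 7/9897 =0.00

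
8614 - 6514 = 2100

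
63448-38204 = 25244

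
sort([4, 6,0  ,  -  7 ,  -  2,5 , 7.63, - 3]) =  [ - 7,-3, - 2,0,4,5,6, 7.63]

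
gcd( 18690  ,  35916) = 6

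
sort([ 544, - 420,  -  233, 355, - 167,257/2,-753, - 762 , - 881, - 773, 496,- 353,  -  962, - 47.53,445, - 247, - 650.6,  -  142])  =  [ - 962, - 881, - 773,-762, - 753, - 650.6,-420 , - 353 , - 247, - 233, - 167,  -  142 , - 47.53,257/2,  355 , 445,496,544] 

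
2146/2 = 1073 = 1073.00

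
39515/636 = 39515/636 = 62.13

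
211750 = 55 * 3850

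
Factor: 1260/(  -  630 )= - 2= - 2^1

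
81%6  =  3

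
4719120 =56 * 84270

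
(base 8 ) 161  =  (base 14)81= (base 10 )113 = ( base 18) 65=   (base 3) 11012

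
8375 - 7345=1030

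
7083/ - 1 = - 7083/1 = - 7083.00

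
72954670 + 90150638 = 163105308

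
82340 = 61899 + 20441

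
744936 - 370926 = 374010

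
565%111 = 10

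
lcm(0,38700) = 0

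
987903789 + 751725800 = 1739629589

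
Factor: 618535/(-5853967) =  - 5^1 * 7^( - 1)*17^(-1 ) *49193^ ( - 1) * 123707^1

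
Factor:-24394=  - 2^1 * 12197^1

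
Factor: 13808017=953^1 * 14489^1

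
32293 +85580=117873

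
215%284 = 215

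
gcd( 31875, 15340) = 5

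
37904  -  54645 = - 16741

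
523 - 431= 92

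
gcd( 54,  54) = 54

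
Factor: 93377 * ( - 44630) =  - 4167415510 = - 2^1*5^1*4463^1*93377^1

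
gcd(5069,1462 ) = 1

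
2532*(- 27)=- 68364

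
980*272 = 266560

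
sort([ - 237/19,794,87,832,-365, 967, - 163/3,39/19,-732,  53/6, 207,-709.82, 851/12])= [ - 732,- 709.82,-365, - 163/3,  -  237/19,39/19,53/6,851/12,87,207,794, 832,967]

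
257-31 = 226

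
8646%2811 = 213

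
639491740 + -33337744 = 606153996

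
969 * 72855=70596495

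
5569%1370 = 89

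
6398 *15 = 95970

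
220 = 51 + 169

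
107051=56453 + 50598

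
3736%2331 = 1405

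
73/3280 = 73/3280 = 0.02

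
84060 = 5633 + 78427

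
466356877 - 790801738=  - 324444861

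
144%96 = 48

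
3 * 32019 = 96057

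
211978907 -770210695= - 558231788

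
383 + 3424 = 3807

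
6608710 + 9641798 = 16250508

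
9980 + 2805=12785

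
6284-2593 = 3691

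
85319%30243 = 24833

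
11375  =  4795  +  6580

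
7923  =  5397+2526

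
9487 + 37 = 9524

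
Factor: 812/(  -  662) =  - 2^1*7^1*29^1*331^( - 1) = - 406/331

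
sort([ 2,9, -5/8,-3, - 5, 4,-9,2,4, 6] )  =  [ - 9, - 5, - 3, - 5/8 , 2 , 2,4,4, 6,9 ]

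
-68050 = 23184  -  91234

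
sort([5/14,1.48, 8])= [5/14,1.48,8 ] 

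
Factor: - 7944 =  - 2^3*3^1*331^1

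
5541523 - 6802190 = -1260667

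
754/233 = 754/233 = 3.24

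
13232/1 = 13232 = 13232.00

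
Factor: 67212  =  2^2*3^2*1867^1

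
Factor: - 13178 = - 2^1 * 11^1 * 599^1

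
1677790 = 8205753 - 6527963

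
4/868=1/217 =0.00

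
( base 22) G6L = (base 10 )7897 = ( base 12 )46A1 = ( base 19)12GC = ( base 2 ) 1111011011001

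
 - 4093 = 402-4495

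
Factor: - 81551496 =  - 2^3*3^1*13^1*  19^1*13757^1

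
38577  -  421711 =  - 383134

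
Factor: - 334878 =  - 2^1 * 3^1*55813^1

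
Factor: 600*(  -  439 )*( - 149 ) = 2^3 * 3^1*5^2*149^1*439^1 =39246600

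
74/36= 37/18 = 2.06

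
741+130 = 871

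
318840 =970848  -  652008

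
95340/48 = 7945/4 = 1986.25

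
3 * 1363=4089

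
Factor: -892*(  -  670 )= 597640   =  2^3*5^1*67^1*223^1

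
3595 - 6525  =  -2930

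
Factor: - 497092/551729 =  - 2^2*151^1*823^1*551729^(  -  1)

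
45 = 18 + 27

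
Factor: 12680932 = 2^2 * 11^1*288203^1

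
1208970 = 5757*210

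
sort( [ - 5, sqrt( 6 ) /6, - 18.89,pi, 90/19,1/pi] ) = [ - 18.89, - 5,  1/pi,sqrt( 6 ) /6,pi , 90/19]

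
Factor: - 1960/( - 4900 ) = 2^1*5^( - 1 ) = 2/5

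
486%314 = 172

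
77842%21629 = 12955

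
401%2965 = 401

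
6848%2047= 707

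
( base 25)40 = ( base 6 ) 244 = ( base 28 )3g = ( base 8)144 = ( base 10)100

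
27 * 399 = 10773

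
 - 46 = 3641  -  3687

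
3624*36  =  130464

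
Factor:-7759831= -7759831^1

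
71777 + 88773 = 160550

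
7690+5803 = 13493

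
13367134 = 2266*5899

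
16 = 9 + 7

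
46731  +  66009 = 112740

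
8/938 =4/469 = 0.01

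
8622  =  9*958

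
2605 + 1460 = 4065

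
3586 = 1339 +2247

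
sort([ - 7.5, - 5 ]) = [ - 7.5, - 5 ] 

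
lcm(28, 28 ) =28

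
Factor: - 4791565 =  - 5^1 * 958313^1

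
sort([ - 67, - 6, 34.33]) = [  -  67, - 6,34.33 ]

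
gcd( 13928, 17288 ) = 8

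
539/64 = 539/64= 8.42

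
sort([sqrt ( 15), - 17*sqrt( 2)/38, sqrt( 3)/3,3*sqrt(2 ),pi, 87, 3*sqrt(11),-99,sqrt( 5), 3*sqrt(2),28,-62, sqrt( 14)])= [ - 99 , - 62,-17 *sqrt( 2)/38, sqrt( 3)/3,sqrt( 5 ),pi, sqrt(14),sqrt(15 ), 3*sqrt( 2),  3*sqrt(2), 3*sqrt( 11) , 28, 87]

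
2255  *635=1431925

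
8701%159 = 115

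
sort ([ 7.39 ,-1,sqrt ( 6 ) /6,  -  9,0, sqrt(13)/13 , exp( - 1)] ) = [ - 9,-1,0,sqrt ( 13)/13, exp( - 1),sqrt(6 ) /6,7.39]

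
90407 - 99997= -9590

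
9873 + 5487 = 15360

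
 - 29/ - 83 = 29/83 = 0.35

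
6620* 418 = 2767160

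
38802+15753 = 54555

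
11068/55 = 11068/55 = 201.24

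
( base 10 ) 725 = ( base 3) 222212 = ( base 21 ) 1DB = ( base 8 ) 1325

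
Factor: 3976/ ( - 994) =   -  4 = - 2^2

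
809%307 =195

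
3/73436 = 3/73436 = 0.00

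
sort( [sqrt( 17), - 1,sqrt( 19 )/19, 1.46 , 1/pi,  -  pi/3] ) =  [  -  pi/3, - 1,sqrt( 19)/19, 1/pi, 1.46, sqrt( 17 ) ]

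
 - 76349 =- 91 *839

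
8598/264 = 1433/44 = 32.57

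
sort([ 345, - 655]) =[ - 655,  345] 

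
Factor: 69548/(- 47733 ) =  - 2^2*3^( - 1 )*  7^( - 1) *2273^(-1)*17387^1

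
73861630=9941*7430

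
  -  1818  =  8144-9962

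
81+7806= 7887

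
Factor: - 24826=  -  2^1*12413^1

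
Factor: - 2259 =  - 3^2*251^1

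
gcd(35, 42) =7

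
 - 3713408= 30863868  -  34577276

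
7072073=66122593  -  59050520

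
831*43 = 35733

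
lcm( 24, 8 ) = 24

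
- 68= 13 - 81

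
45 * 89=4005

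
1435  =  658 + 777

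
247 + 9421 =9668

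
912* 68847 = 62788464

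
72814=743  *98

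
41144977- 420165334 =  - 379020357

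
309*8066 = 2492394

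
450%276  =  174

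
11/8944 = 11/8944 = 0.00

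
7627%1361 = 822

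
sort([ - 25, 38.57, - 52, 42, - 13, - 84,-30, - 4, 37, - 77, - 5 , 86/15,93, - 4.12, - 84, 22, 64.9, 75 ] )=[ - 84, - 84, - 77, - 52, - 30, - 25, - 13, - 5, - 4.12,-4, 86/15, 22, 37, 38.57, 42, 64.9,75, 93] 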